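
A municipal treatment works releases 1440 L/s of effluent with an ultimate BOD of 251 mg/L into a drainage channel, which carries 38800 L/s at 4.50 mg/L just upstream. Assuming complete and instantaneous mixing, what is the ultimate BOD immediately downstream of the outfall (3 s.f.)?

13.3 mg/L

Flow-weighted mixing: C = (Q_r C_r + Q_w C_w)/(Q_r + Q_w)
= (38800×4.50 + 1440×251)/(38800 + 1440) = 536000/40240 = 13.32 mg/L.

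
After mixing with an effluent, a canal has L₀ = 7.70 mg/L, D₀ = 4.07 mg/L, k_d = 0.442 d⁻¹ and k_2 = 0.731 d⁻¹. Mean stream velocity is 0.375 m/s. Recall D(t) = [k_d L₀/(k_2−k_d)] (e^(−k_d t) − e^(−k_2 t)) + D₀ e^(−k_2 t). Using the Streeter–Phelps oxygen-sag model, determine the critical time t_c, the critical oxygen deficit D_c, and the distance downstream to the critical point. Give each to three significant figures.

t_c ≈ 0.274 d; D_c ≈ 4.13 mg/L; x_c ≈ 8.86 km

At the critical point dD/dt = 0, so k_d L₀ e^(−k_d t) = k_2 D. Substituting D(t) from the Streeter–Phelps equation and solving for t gives
t_c = ln[(k_2/k_d)(1 − D₀(k_2−k_d)/(k_d L₀))] / (k_2−k_d).
Here k_2−k_d = 0.2890 d⁻¹ and 1 − D₀(k_2−k_d)/(k_d L₀) = 1 − 4.07×0.2890/(0.442×7.70) = 0.6544, so
t_c = ln(1.654 × 0.6544) / 0.2890 = 0.07906 / 0.2890 = 0.2736 d.
D_c = (k_d/k_2) L₀ e^(−k_d t_c) = (0.442/0.731) × 7.70 × e^(−0.442×0.2736) = 0.6047 × 7.70 × 0.8861 = 4.126 mg/L.
x_c = v t_c = 0.375 m/s × 0.2736 d × 86400 s/d = 8864 m ≈ 8.86 km.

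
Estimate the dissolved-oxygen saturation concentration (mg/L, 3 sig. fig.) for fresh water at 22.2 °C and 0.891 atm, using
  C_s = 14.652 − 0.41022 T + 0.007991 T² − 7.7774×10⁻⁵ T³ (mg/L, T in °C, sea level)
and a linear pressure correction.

C_s ≈ 7.69 mg/L

At sea level: C_s = 14.652 − 0.41022×22.2 + 0.007991×22.2² − 7.7774×10⁻⁵×22.2³ = 8.632 mg/L.
Pressure correction: C_s' = 8.632 × 0.891 = 7.692 mg/L.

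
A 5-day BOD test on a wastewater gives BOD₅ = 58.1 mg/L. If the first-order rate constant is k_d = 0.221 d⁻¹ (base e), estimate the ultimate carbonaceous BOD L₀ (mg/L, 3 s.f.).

BOD₅ = L₀(1 − e^(−5k_d)) ⇒ L₀ = BOD₅ / (1 − e^(−5×0.221))
= 58.1 / (1 − 0.3312) = 58.1 / 0.6688 = 86.87 mg/L.

L₀ ≈ 86.9 mg/L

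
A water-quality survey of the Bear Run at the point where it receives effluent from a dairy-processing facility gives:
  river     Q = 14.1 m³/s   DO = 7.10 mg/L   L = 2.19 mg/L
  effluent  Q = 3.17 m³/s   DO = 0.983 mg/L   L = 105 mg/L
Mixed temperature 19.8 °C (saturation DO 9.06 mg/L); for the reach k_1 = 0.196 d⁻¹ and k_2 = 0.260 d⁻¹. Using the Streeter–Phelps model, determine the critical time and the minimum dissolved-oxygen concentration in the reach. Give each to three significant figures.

t_c ≈ 3.65 d; minimum DO ≈ 1.30 mg/L

Mixed DO = (14.1×7.10 + 3.17×0.983)/(14.1+3.17) = 103.2/17.27 = 5.977 mg/L.
Mixed L₀ = (14.1×2.19 + 3.17×105)/(17.27) = 363.7/17.27 = 21.06 mg/L.
Initial deficit D₀ = C_s − DO₀ = 9.06 − 5.977 = 3.083 mg/L.
t_c = (1/0.06400) ln[(0.260/0.196)(1 − 3.083×0.06400/(0.196×21.06))] = 15.62 × ln(1.263) = 3.650 d.
D_c = (0.196/0.260) × 21.06 × e^(−0.196×3.650) = 0.7538 × 21.06 × 0.4890 = 7.764 mg/L.
Minimum DO = 9.06 − 7.764 = 1.296 mg/L.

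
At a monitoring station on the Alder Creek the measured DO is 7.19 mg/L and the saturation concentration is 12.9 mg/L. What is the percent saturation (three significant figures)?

55.7 % saturation

% saturation = C/C_s × 100 = 7.19/12.9 × 100 = 55.7 %.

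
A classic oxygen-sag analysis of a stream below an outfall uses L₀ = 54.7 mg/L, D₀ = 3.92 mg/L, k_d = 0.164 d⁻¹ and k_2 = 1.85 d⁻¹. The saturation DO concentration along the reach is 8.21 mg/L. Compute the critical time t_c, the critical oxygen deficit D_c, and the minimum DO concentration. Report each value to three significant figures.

With k_2/k_d = 11.28 and 1 − D₀(k_2−k_d)/(k_d L₀) = 0.2633,
t_c = ln(11.28 × 0.2633) / (1.85 − 0.164) = ln(2.970) / 1.686 = 1.088/1.686 = 0.6456 d.
D_c = (k_d/k_2) L₀ e^(−k_d t_c) = (0.164/1.85) × 54.7 × e^(−0.164×0.6456) = 0.08865 × 54.7 × 0.8995 = 4.362 mg/L.
Minimum DO = C_s − D_c = 8.21 − 4.362 = 3.848 mg/L.

t_c ≈ 0.646 d; D_c ≈ 4.36 mg/L; min DO ≈ 3.85 mg/L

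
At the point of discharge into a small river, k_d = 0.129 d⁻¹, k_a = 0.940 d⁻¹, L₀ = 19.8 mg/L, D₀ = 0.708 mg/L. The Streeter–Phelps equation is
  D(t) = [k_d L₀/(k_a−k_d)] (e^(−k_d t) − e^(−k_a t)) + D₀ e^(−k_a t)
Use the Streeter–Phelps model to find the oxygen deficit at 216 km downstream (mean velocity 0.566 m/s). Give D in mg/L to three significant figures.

Travel time t = x/v = 216 km / (0.566 m/s) = 216000 m / 0.566 m/s = 381600 s = 4.417 d.
k_d L₀/(k_a−k_d) = 0.129×19.8/(0.940−0.129) = 2.554/0.8110 = 3.149 mg/L.
e^(−k_d t) = e^(−0.129×4.417) = 0.5656; e^(−k_a t) = e^(−0.940×4.417) = 0.01573.
D = 3.149 × (0.5656 − 0.01573) + 0.708 × 0.01573 = 1.732 + 0.01114 = 1.743 mg/L.

D ≈ 1.74 mg/L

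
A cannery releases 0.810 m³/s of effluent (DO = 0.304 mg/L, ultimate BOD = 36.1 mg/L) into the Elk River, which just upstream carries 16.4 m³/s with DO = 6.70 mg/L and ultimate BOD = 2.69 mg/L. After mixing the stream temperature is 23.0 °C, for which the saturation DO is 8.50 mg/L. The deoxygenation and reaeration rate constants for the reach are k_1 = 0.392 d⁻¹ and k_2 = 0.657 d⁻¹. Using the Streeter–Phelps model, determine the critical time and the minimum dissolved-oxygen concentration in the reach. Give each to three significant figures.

Mixed DO = (16.4×6.70 + 0.810×0.304)/(16.4+0.810) = 110.1/17.21 = 6.399 mg/L.
Mixed L₀ = (16.4×2.69 + 0.810×36.1)/(17.21) = 73.36/17.21 = 4.262 mg/L.
Initial deficit D₀ = C_s − DO₀ = 8.50 − 6.399 = 2.101 mg/L.
t_c = (1/0.2650) ln[(0.657/0.392)(1 − 2.101×0.2650/(0.392×4.262))] = 3.774 × ln(1.118) = 0.4193 d.
D_c = (0.392/0.657) × 4.262 × e^(−0.392×0.4193) = 0.5967 × 4.262 × 0.8484 = 2.158 mg/L.
Minimum DO = 8.50 − 2.158 = 6.342 mg/L.

t_c ≈ 0.419 d; minimum DO ≈ 6.34 mg/L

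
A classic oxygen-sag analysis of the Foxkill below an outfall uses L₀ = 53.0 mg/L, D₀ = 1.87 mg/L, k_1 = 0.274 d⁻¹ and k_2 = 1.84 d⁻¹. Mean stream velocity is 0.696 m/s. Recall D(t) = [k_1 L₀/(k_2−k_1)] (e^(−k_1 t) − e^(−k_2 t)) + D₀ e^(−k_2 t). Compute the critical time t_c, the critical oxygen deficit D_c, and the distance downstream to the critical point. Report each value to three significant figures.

t_c = [1/(k_2−k_1)] ln[(k_2/k_1)(1 − D₀(k_2−k_1)/(k_1 L₀))]
= [1/(1.84−0.274)] ln[(1.84/0.274)(1 − 1.87×1.566/(0.274×53.0))]
= (1/1.566) ln[6.715 × 0.7983] = 0.6386 × ln(5.361) = 0.6386 × 1.679 = 1.072 d.
D_c = (k_1/k_2) L₀ e^(−k_1 t_c) = (0.274/1.84) × 53.0 × e^(−0.274×1.072) = 0.1489 × 53.0 × 0.7454 = 5.883 mg/L.
x_c = v t_c = 0.696 m/s × 1.072 d × 86400 s/d = 64480 m ≈ 64.5 km.

t_c ≈ 1.07 d; D_c ≈ 5.88 mg/L; x_c ≈ 64.5 km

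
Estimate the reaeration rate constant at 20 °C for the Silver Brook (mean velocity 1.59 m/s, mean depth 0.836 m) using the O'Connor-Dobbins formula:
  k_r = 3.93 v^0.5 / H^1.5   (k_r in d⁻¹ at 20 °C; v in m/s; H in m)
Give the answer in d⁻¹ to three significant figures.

k_r = 3.93 × 1.59^0.5 / 0.836^1.5 = 3.93 × 1.261 / 0.7644 = 6.483 d⁻¹.

k_r ≈ 6.48 d⁻¹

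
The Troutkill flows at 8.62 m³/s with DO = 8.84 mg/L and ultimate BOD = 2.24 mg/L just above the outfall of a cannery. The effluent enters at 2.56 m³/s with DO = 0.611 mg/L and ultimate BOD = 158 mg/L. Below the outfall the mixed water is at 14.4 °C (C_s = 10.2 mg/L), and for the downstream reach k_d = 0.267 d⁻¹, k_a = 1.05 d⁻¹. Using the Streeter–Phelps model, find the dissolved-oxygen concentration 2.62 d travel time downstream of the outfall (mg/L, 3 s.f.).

DO ≈ 4.40 mg/L

Mixed DO = (8.62×8.84 + 2.56×0.611)/(8.62+2.56) = 77.76/11.18 = 6.956 mg/L.
Mixed L₀ = (8.62×2.24 + 2.56×158)/(11.18) = 423.8/11.18 = 37.91 mg/L.
Initial deficit D₀ = C_s − DO₀ = 10.2 − 6.956 = 3.244 mg/L.
D(2.62) = [0.267×37.91/(1.05−0.267)](e^(−0.267×2.62) − e^(−1.05×2.62)) + 3.244 e^(−1.05×2.62)
= 12.93 × (0.4968 − 0.06386) + 3.244 × 0.06386 = 5.803 mg/L.
DO = 10.2 − 5.803 = 4.397 mg/L.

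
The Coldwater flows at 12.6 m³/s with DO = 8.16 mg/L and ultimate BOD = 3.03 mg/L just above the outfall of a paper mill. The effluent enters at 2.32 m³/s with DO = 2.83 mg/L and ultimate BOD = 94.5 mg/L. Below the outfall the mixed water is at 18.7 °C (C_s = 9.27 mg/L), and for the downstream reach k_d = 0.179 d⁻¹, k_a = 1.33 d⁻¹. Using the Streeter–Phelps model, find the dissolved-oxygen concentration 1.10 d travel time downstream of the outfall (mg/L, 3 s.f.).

Mixed DO = (12.6×8.16 + 2.32×2.83)/(12.6+2.32) = 109.4/14.92 = 7.331 mg/L.
Mixed L₀ = (12.6×3.03 + 2.32×94.5)/(14.92) = 257.4/14.92 = 17.25 mg/L.
Initial deficit D₀ = C_s − DO₀ = 9.27 − 7.331 = 1.939 mg/L.
D(1.10) = [0.179×17.25/(1.33−0.179)](e^(−0.179×1.10) − e^(−1.33×1.10)) + 1.939 e^(−1.33×1.10)
= 2.683 × (0.8213 − 0.2315) + 1.939 × 0.2315 = 2.031 mg/L.
DO = 9.27 − 2.031 = 7.239 mg/L.

DO ≈ 7.24 mg/L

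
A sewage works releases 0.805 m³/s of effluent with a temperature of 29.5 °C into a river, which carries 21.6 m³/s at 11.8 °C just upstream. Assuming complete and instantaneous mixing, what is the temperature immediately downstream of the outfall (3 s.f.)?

Flow-weighted mixing: C = (Q_r C_r + Q_w C_w)/(Q_r + Q_w)
= (21.6×11.8 + 0.805×29.5)/(21.6 + 0.805) = 278.6/22.41 = 12.44 °C.

12.4 °C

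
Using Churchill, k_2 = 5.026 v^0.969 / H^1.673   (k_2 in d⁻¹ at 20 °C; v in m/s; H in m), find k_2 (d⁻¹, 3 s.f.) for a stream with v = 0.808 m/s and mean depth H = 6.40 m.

k_2 = 5.026 × 0.808^0.969 / 6.40^1.673 = 5.026 × 0.8134 / 22.32 = 0.1831 d⁻¹.

k_2 ≈ 0.183 d⁻¹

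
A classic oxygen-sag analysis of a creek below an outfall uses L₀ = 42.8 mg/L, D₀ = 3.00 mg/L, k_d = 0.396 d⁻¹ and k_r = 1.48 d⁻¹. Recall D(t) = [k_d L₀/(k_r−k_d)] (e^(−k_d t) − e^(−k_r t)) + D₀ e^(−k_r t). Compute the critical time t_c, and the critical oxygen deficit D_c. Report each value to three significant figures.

t_c = [1/(k_r−k_d)] ln[(k_r/k_d)(1 − D₀(k_r−k_d)/(k_d L₀))]
= [1/(1.48−0.396)] ln[(1.48/0.396)(1 − 3.00×1.084/(0.396×42.8))]
= (1/1.084) ln[3.737 × 0.8081] = 0.9225 × ln(3.020) = 0.9225 × 1.105 = 1.020 d.
D_c = (k_d/k_r) L₀ e^(−k_d t_c) = (0.396/1.48) × 42.8 × e^(−0.396×1.020) = 0.2676 × 42.8 × 0.6678 = 7.647 mg/L.

t_c ≈ 1.02 d; D_c ≈ 7.65 mg/L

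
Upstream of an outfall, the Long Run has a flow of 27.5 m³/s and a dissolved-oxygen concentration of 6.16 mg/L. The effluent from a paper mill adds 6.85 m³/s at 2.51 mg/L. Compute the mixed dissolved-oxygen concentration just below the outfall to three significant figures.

Flow-weighted mixing: C = (Q_r C_r + Q_w C_w)/(Q_r + Q_w)
= (27.5×6.16 + 6.85×2.51)/(27.5 + 6.85) = 186.6/34.35 = 5.432 mg/L.

5.43 mg/L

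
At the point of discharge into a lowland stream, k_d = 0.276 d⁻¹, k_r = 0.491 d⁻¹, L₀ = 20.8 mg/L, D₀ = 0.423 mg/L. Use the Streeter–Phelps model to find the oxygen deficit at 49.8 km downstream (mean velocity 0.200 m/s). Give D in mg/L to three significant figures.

D ≈ 5.67 mg/L

Travel time t = x/v = 49.8 km / (0.200 m/s) = 49800 m / 0.200 m/s = 249000 s = 2.882 d.
k_d L₀/(k_r−k_d) = 0.276×20.8/(0.491−0.276) = 5.741/0.2150 = 26.70 mg/L.
e^(−k_d t) = e^(−0.276×2.882) = 0.4514; e^(−k_r t) = e^(−0.491×2.882) = 0.2429.
D = 26.70 × (0.4514 − 0.2429) + 0.423 × 0.2429 = 5.567 + 0.1028 = 5.669 mg/L.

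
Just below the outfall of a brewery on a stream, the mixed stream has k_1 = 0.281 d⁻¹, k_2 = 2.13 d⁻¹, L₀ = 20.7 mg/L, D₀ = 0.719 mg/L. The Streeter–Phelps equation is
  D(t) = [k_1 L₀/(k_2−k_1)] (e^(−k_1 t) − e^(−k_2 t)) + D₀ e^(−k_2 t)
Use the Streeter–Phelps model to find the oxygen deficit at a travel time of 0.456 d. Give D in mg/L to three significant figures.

k_1 L₀/(k_2−k_1) = 0.281×20.7/(2.13−0.281) = 5.817/1.849 = 3.146 mg/L.
e^(−k_1 t) = e^(−0.281×0.4560) = 0.8797; e^(−k_2 t) = e^(−2.13×0.4560) = 0.3786.
D = 3.146 × (0.8797 − 0.3786) + 0.719 × 0.3786 = 1.577 + 0.2722 = 1.849 mg/L.

D ≈ 1.85 mg/L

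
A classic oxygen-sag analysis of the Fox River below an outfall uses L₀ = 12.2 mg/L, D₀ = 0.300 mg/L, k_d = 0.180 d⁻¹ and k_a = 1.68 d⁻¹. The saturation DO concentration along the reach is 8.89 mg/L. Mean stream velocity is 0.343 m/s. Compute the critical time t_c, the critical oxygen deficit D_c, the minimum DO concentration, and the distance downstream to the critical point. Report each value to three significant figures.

t_c = [1/(k_a−k_d)] ln[(k_a/k_d)(1 − D₀(k_a−k_d)/(k_d L₀))]
= [1/(1.68−0.180)] ln[(1.68/0.180)(1 − 0.300×1.500/(0.180×12.2))]
= (1/1.500) ln[9.333 × 0.7951] = 0.6667 × ln(7.421) = 0.6667 × 2.004 = 1.336 d.
L(t_c) = L₀ e^(−k_d t_c) = 12.2 × 0.7862 = 9.592 mg/L, and at the critical point k_a D_c = k_d L, so D_c = (0.180/1.68) × 9.592 = 1.028 mg/L.
Minimum DO = C_s − D_c = 8.89 − 1.028 = 7.862 mg/L.
x_c = v t_c = 0.343 m/s × 1.336 d × 86400 s/d = 39600 m ≈ 39.6 km.

t_c ≈ 1.34 d; D_c ≈ 1.03 mg/L; min DO ≈ 7.86 mg/L; x_c ≈ 39.6 km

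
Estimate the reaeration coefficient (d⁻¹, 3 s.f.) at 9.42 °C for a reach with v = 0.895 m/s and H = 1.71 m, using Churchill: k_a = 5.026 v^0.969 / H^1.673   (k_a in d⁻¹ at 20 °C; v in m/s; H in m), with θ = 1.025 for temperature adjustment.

k_a ≈ 1.42 d⁻¹

k_a(20) = 5.026 × 0.895^0.969 / 1.71^1.673 = 5.026 × 0.8981 / 2.454 = 1.840 d⁻¹.
k_a(9.42) = 1.840 × 1.025^(9.42−20) = 1.840 × 0.7701 = 1.417 d⁻¹.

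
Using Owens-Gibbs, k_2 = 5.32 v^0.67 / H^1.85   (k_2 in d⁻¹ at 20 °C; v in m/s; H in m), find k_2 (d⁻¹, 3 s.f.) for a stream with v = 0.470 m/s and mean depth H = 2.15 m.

k_2 = 5.32 × 0.470^0.67 / 2.15^1.85 = 5.32 × 0.6030 / 4.121 = 0.7784 d⁻¹.

k_2 ≈ 0.778 d⁻¹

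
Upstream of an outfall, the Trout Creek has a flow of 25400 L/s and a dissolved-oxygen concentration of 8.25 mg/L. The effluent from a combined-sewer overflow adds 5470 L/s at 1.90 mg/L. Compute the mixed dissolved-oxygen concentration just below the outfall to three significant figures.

Flow-weighted mixing: C = (Q_r C_r + Q_w C_w)/(Q_r + Q_w)
= (25400×8.25 + 5470×1.90)/(25400 + 5470) = 219900/30870 = 7.125 mg/L.

7.12 mg/L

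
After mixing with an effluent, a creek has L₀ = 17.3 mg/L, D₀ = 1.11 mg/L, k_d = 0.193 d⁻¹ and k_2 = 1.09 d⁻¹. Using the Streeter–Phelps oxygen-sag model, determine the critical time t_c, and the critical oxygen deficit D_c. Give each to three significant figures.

t_c ≈ 1.54 d; D_c ≈ 2.28 mg/L

At the critical point dD/dt = 0, so k_d L₀ e^(−k_d t) = k_2 D. Substituting D(t) from the Streeter–Phelps equation and solving for t gives
t_c = ln[(k_2/k_d)(1 − D₀(k_2−k_d)/(k_d L₀))] / (k_2−k_d).
Here k_2−k_d = 0.8970 d⁻¹ and 1 − D₀(k_2−k_d)/(k_d L₀) = 1 − 1.11×0.8970/(0.193×17.3) = 0.7018, so
t_c = ln(5.648 × 0.7018) / 0.8970 = 1.377 / 0.8970 = 1.535 d.
D_c = (k_d/k_2) L₀ e^(−k_d t_c) = (0.193/1.09) × 17.3 × e^(−0.193×1.535) = 0.1771 × 17.3 × 0.7436 = 2.278 mg/L.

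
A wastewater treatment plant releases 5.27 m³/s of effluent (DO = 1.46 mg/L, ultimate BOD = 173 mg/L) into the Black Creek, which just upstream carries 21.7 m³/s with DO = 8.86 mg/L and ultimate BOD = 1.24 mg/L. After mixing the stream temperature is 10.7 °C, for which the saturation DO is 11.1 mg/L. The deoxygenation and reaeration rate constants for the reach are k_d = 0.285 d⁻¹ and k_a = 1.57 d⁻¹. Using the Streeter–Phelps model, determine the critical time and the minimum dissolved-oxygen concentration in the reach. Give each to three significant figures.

t_c ≈ 0.823 d; minimum DO ≈ 6.10 mg/L

Mixed DO = (21.7×8.86 + 5.27×1.46)/(21.7+5.27) = 200.0/26.97 = 7.414 mg/L.
Mixed L₀ = (21.7×1.24 + 5.27×173)/(26.97) = 938.6/26.97 = 34.80 mg/L.
Initial deficit D₀ = C_s − DO₀ = 11.1 − 7.414 = 3.686 mg/L.
t_c = (1/1.285) ln[(1.57/0.285)(1 − 3.686×1.285/(0.285×34.80))] = 0.7782 × ln(2.878) = 0.8227 d.
D_c = (0.285/1.57) × 34.80 × e^(−0.285×0.8227) = 0.1815 × 34.80 × 0.7910 = 4.997 mg/L.
Minimum DO = 11.1 − 4.997 = 6.103 mg/L.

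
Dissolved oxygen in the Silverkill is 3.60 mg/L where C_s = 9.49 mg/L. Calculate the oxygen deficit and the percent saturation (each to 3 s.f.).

D = C_s − C = 9.49 − 3.60 = 5.89 mg/L.
% saturation = 3.60/9.49 × 100 = 37.9 %.

D ≈ 5.89 mg/L; 37.9 % saturation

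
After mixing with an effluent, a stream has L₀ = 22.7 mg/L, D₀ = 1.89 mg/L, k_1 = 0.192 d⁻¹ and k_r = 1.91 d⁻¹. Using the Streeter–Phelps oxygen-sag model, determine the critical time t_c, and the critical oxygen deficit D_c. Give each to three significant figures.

At the critical point dD/dt = 0, so k_1 L₀ e^(−k_1 t) = k_r D. Substituting D(t) from the Streeter–Phelps equation and solving for t gives
t_c = ln[(k_r/k_1)(1 − D₀(k_r−k_1)/(k_1 L₀))] / (k_r−k_1).
Here k_r−k_1 = 1.718 d⁻¹ and 1 − D₀(k_r−k_1)/(k_1 L₀) = 1 − 1.89×1.718/(0.192×22.7) = 0.2550, so
t_c = ln(9.948 × 0.2550) / 1.718 = 0.9309 / 1.718 = 0.5418 d.
L(t_c) = L₀ e^(−k_1 t_c) = 22.7 × 0.9012 = 20.46 mg/L, and at the critical point k_r D_c = k_1 L, so D_c = (0.192/1.91) × 20.46 = 2.056 mg/L.

t_c ≈ 0.542 d; D_c ≈ 2.06 mg/L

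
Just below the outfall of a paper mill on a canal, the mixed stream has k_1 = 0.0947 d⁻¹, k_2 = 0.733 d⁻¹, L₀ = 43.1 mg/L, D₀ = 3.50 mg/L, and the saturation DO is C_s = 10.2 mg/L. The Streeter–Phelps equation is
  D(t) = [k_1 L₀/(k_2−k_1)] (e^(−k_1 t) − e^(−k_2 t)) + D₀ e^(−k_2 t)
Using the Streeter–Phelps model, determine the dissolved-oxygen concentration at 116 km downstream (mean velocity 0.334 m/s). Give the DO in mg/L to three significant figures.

DO ≈ 5.98 mg/L

Travel time t = x/v = 116 km / (0.334 m/s) = 116000 m / 0.334 m/s = 347300 s = 4.020 d.
k_1 L₀/(k_2−k_1) = 0.0947×43.1/(0.733−0.0947) = 4.082/0.6383 = 6.394 mg/L.
e^(−k_1 t) = e^(−0.0947×4.020) = 0.6834; e^(−k_2 t) = e^(−0.733×4.020) = 0.05252.
D = 6.394 × (0.6834 − 0.05252) + 3.50 × 0.05252 = 4.034 + 0.1838 = 4.218 mg/L.
DO = C_s − D = 10.2 − 4.218 = 5.982 mg/L.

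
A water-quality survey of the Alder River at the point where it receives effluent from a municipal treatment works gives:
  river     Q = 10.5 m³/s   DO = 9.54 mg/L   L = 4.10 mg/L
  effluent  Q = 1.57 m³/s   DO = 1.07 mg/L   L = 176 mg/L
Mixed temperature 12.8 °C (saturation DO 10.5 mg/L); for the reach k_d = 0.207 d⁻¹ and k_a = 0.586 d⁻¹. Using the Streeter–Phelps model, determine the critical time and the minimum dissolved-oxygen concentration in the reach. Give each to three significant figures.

t_c ≈ 2.34 d; minimum DO ≈ 4.74 mg/L

Mixed DO = (10.5×9.54 + 1.57×1.07)/(10.5+1.57) = 101.8/12.07 = 8.438 mg/L.
Mixed L₀ = (10.5×4.10 + 1.57×176)/(12.07) = 319.4/12.07 = 26.46 mg/L.
Initial deficit D₀ = C_s − DO₀ = 10.5 − 8.438 = 2.062 mg/L.
t_c = (1/0.3790) ln[(0.586/0.207)(1 − 2.062×0.3790/(0.207×26.46))] = 2.639 × ln(2.427) = 2.340 d.
D_c = (0.207/0.586) × 26.46 × e^(−0.207×2.340) = 0.3532 × 26.46 × 0.6161 = 5.759 mg/L.
Minimum DO = 10.5 − 5.759 = 4.741 mg/L.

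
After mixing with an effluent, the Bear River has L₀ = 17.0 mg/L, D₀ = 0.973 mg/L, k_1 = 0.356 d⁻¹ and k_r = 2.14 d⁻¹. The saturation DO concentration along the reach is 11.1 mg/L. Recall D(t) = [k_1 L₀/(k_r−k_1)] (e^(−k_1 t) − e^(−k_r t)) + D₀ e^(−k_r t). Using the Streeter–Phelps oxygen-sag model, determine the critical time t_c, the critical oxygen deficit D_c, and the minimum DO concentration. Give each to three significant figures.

At the critical point dD/dt = 0, so k_1 L₀ e^(−k_1 t) = k_r D. Substituting D(t) from the Streeter–Phelps equation and solving for t gives
t_c = ln[(k_r/k_1)(1 − D₀(k_r−k_1)/(k_1 L₀))] / (k_r−k_1).
Here k_r−k_1 = 1.784 d⁻¹ and 1 − D₀(k_r−k_1)/(k_1 L₀) = 1 − 0.973×1.784/(0.356×17.0) = 0.7132, so
t_c = ln(6.011 × 0.7132) / 1.784 = 1.456 / 1.784 = 0.8159 d.
D_c = (k_1/k_r) L₀ e^(−k_1 t_c) = (0.356/2.14) × 17.0 × e^(−0.356×0.8159) = 0.1664 × 17.0 × 0.7479 = 2.115 mg/L.
Minimum DO = C_s − D_c = 11.1 − 2.115 = 8.985 mg/L.

t_c ≈ 0.816 d; D_c ≈ 2.12 mg/L; min DO ≈ 8.98 mg/L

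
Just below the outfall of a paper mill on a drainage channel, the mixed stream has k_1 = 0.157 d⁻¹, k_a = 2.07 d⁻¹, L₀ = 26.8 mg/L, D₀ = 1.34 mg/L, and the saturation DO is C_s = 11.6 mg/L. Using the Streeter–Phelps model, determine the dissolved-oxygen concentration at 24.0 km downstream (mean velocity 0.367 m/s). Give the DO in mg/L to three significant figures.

Travel time t = x/v = 24.0 km / (0.367 m/s) = 24000 m / 0.367 m/s = 65400 s = 0.7569 d.
k_1 L₀/(k_a−k_1) = 0.157×26.8/(2.07−0.157) = 4.208/1.913 = 2.199 mg/L.
e^(−k_1 t) = e^(−0.157×0.7569) = 0.8880; e^(−k_a t) = e^(−2.07×0.7569) = 0.2087.
D = 2.199 × (0.8880 − 0.2087) + 1.34 × 0.2087 = 1.494 + 0.2797 = 1.774 mg/L.
DO = C_s − D = 11.6 − 1.774 = 9.826 mg/L.

DO ≈ 9.83 mg/L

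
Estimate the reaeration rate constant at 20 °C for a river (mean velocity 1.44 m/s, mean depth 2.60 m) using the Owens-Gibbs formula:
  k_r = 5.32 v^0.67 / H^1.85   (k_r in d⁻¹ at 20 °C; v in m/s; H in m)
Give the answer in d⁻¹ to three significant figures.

k_r = 5.32 × 1.44^0.67 / 2.60^1.85 = 5.32 × 1.277 / 5.857 = 1.160 d⁻¹.

k_r ≈ 1.16 d⁻¹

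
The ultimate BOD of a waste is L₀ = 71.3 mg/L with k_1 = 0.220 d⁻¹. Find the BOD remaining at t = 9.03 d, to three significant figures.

L_t = L₀ e^(−k_1 t) = 71.3 × e^(−0.220×9.03) = 71.3 × 0.1372 = 9.780 mg/L.

L ≈ 9.78 mg/L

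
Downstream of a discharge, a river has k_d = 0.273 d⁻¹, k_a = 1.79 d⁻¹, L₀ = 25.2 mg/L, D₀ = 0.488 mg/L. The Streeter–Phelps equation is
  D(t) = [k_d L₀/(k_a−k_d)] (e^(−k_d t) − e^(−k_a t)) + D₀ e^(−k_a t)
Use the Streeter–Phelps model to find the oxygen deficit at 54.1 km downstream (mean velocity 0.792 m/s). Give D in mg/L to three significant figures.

Travel time t = x/v = 54.1 km / (0.792 m/s) = 54100 m / 0.792 m/s = 68310 s = 0.7906 d.
k_d L₀/(k_a−k_d) = 0.273×25.2/(1.79−0.273) = 6.880/1.517 = 4.535 mg/L.
e^(−k_d t) = e^(−0.273×0.7906) = 0.8059; e^(−k_a t) = e^(−1.79×0.7906) = 0.2429.
D = 4.535 × (0.8059 − 0.2429) + 0.488 × 0.2429 = 2.553 + 0.1185 = 2.672 mg/L.

D ≈ 2.67 mg/L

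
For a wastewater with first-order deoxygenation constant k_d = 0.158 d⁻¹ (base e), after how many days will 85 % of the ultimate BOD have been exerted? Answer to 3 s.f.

y/L₀ = 1 − e^(−k_d t) = 0.85 ⇒ e^(−k_d t) = 0.150
t = −ln(0.150) / 0.158 = 1.897 / 0.158 = 12.01 d.

t ≈ 12.0 d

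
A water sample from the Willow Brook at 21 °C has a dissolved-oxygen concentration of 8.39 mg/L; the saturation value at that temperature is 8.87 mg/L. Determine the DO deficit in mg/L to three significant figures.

D = C_s − C = 8.87 − 8.39 = 0.480 mg/L.

D ≈ 0.480 mg/L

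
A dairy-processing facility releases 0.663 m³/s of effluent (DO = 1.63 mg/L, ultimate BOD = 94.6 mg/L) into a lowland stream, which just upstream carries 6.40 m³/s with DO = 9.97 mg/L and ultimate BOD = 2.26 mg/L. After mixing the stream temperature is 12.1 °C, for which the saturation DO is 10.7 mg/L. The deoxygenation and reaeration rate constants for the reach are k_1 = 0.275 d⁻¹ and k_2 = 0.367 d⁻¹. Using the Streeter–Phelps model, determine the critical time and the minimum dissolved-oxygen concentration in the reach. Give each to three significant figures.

Mixed DO = (6.40×9.97 + 0.663×1.63)/(6.40+0.663) = 64.89/7.063 = 9.187 mg/L.
Mixed L₀ = (6.40×2.26 + 0.663×94.6)/(7.063) = 77.18/7.063 = 10.93 mg/L.
Initial deficit D₀ = C_s − DO₀ = 10.7 − 9.187 = 1.513 mg/L.
t_c = (1/0.09200) ln[(0.367/0.275)(1 − 1.513×0.09200/(0.275×10.93))] = 10.87 × ln(1.273) = 2.621 d.
D_c = (0.275/0.367) × 10.93 × e^(−0.275×2.621) = 0.7493 × 10.93 × 0.4863 = 3.982 mg/L.
Minimum DO = 10.7 − 3.982 = 6.718 mg/L.

t_c ≈ 2.62 d; minimum DO ≈ 6.72 mg/L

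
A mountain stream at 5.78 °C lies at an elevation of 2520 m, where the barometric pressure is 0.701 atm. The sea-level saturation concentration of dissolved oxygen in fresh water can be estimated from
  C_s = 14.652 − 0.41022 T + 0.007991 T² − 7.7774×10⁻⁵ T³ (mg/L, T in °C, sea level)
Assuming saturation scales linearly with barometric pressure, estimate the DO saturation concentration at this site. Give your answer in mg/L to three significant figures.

At sea level: C_s = 14.652 − 0.41022×5.78 + 0.007991×5.78² − 7.7774×10⁻⁵×5.78³ = 12.53 mg/L.
Pressure correction: C_s' = 12.53 × 0.701 = 8.786 mg/L.

C_s ≈ 8.79 mg/L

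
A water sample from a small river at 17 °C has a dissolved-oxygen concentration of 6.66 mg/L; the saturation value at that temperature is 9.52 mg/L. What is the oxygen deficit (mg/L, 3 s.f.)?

D ≈ 2.86 mg/L

D = C_s − C = 9.52 − 6.66 = 2.86 mg/L.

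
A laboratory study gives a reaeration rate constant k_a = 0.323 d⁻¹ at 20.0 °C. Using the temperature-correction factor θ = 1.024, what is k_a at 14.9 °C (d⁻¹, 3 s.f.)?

k_a ≈ 0.286 d⁻¹

k_a(T₂) = k_a(T₁) · θ^(T₂−T₁) = 0.323 × 1.024^(14.9−20.0)
= 0.323 × 1.024^-5.10 = 0.323 × 0.8861 = 0.2862 d⁻¹.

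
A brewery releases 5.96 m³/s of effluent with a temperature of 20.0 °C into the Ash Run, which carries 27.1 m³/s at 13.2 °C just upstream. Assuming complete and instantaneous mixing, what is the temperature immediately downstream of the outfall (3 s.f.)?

Flow-weighted mixing: C = (Q_r C_r + Q_w C_w)/(Q_r + Q_w)
= (27.1×13.2 + 5.96×20.0)/(27.1 + 5.96) = 476.9/33.06 = 14.43 °C.

14.4 °C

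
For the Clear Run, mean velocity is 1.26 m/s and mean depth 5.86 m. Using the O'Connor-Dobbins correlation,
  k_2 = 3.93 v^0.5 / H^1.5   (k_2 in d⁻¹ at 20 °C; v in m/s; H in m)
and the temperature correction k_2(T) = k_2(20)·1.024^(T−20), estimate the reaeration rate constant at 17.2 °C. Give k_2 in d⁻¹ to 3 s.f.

k_2(20) = 3.93 × 1.26^0.5 / 5.86^1.5 = 3.93 × 1.122 / 14.19 = 0.3110 d⁻¹.
k_2(17.2) = 0.3110 × 1.024^(17.2−20) = 0.3110 × 0.9358 = 0.2910 d⁻¹.

k_2 ≈ 0.291 d⁻¹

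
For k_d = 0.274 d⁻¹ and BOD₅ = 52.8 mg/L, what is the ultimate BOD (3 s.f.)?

L₀ ≈ 70.8 mg/L

BOD₅ = L₀(1 − e^(−5k_d)) ⇒ L₀ = BOD₅ / (1 − e^(−5×0.274))
= 52.8 / (1 − 0.2541) = 52.8 / 0.7459 = 70.79 mg/L.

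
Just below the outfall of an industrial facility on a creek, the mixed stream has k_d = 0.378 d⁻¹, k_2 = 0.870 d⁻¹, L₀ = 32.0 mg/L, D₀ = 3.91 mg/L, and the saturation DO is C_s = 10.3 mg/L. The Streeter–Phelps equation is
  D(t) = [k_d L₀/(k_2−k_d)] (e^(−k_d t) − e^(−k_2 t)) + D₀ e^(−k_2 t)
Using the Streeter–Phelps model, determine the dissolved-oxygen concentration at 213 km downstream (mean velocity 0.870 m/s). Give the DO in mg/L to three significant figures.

Travel time t = x/v = 213 km / (0.870 m/s) = 213000 m / 0.870 m/s = 244800 s = 2.834 d.
k_d L₀/(k_2−k_d) = 0.378×32.0/(0.870−0.378) = 12.10/0.4920 = 24.59 mg/L.
e^(−k_d t) = e^(−0.378×2.834) = 0.3426; e^(−k_2 t) = e^(−0.870×2.834) = 0.08499.
D = 24.59 × (0.3426 − 0.08499) + 3.91 × 0.08499 = 6.334 + 0.3323 = 6.666 mg/L.
DO = C_s − D = 10.3 − 6.666 = 3.634 mg/L.

DO ≈ 3.63 mg/L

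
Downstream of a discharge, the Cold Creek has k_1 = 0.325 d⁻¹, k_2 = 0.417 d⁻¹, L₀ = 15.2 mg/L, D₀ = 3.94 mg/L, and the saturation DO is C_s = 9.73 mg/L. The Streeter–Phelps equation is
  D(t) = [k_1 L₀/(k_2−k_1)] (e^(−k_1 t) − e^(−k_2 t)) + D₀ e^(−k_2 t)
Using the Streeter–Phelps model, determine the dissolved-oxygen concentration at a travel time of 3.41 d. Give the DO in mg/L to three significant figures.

k_1 L₀/(k_2−k_1) = 0.325×15.2/(0.417−0.325) = 4.940/0.09200 = 53.70 mg/L.
e^(−k_1 t) = e^(−0.325×3.410) = 0.3301; e^(−k_2 t) = e^(−0.417×3.410) = 0.2412.
D = 53.70 × (0.3301 − 0.2412) + 3.94 × 0.2412 = 4.773 + 0.9505 = 5.724 mg/L.
DO = C_s − D = 9.73 − 5.724 = 4.006 mg/L.

DO ≈ 4.01 mg/L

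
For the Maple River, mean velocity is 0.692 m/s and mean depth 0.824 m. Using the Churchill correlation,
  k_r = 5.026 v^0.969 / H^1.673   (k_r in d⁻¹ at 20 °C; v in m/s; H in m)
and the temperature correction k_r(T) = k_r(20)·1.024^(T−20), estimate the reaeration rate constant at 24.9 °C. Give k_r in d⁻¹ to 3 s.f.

k_r(20) = 5.026 × 0.692^0.969 / 0.824^1.673 = 5.026 × 0.6999 / 0.7233 = 4.863 d⁻¹.
k_r(24.9) = 4.863 × 1.024^(24.9−20) = 4.863 × 1.123 = 5.463 d⁻¹.

k_r ≈ 5.46 d⁻¹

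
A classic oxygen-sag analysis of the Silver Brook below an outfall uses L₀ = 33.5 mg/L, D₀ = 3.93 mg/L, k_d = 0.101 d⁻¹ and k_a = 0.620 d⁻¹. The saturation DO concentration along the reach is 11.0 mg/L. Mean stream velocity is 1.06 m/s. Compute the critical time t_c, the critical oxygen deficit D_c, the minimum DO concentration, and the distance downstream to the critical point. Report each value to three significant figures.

t_c = [1/(k_a−k_d)] ln[(k_a/k_d)(1 − D₀(k_a−k_d)/(k_d L₀))]
= [1/(0.620−0.101)] ln[(0.620/0.101)(1 − 3.93×0.5190/(0.101×33.5))]
= (1/0.5190) ln[6.139 × 0.3972] = 1.927 × ln(2.438) = 1.927 × 0.8912 = 1.717 d.
L(t_c) = L₀ e^(−k_d t_c) = 33.5 × 0.8408 = 28.17 mg/L, and at the critical point k_a D_c = k_d L, so D_c = (0.101/0.620) × 28.17 = 4.588 mg/L.
Minimum DO = C_s − D_c = 11.0 − 4.588 = 6.412 mg/L.
x_c = v t_c = 1.06 m/s × 1.717 d × 86400 s/d = 157300 m ≈ 157 km.

t_c ≈ 1.72 d; D_c ≈ 4.59 mg/L; min DO ≈ 6.41 mg/L; x_c ≈ 157 km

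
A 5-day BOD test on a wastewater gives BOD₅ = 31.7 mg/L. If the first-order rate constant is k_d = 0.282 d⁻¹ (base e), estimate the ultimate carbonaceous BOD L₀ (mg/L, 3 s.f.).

BOD₅ = L₀(1 − e^(−5k_d)) ⇒ L₀ = BOD₅ / (1 − e^(−5×0.282))
= 31.7 / (1 − 0.2441) = 31.7 / 0.7559 = 41.94 mg/L.

L₀ ≈ 41.9 mg/L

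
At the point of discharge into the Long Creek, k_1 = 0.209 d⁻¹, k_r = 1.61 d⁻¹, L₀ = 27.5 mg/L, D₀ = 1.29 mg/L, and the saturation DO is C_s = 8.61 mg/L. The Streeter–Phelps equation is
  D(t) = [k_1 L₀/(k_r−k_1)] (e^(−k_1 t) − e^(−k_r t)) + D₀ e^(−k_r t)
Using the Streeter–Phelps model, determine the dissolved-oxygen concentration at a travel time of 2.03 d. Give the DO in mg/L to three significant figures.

k_1 L₀/(k_r−k_1) = 0.209×27.5/(1.61−0.209) = 5.747/1.401 = 4.102 mg/L.
e^(−k_1 t) = e^(−0.209×2.030) = 0.6542; e^(−k_r t) = e^(−1.61×2.030) = 0.03807.
D = 4.102 × (0.6542 − 0.03807) + 1.29 × 0.03807 = 2.528 + 0.04911 = 2.577 mg/L.
DO = C_s − D = 8.61 − 2.577 = 6.033 mg/L.

DO ≈ 6.03 mg/L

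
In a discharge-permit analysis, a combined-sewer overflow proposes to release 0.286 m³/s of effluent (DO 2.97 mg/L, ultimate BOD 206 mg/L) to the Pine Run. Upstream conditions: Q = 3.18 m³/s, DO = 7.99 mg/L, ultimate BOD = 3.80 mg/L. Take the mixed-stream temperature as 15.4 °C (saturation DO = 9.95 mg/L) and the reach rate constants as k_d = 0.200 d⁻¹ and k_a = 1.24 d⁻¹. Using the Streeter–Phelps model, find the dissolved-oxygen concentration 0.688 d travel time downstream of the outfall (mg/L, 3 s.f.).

Mixed DO = (3.18×7.99 + 0.286×2.97)/(3.18+0.286) = 26.26/3.466 = 7.576 mg/L.
Mixed L₀ = (3.18×3.80 + 0.286×206)/(3.466) = 71.00/3.466 = 20.48 mg/L.
Initial deficit D₀ = C_s − DO₀ = 9.95 − 7.576 = 2.374 mg/L.
D(0.688) = [0.200×20.48/(1.24−0.200)](e^(−0.200×0.688) − e^(−1.24×0.688)) + 2.374 e^(−1.24×0.688)
= 3.939 × (0.8714 − 0.4261) + 2.374 × 0.4261 = 2.766 mg/L.
DO = 9.95 − 2.766 = 7.184 mg/L.

DO ≈ 7.18 mg/L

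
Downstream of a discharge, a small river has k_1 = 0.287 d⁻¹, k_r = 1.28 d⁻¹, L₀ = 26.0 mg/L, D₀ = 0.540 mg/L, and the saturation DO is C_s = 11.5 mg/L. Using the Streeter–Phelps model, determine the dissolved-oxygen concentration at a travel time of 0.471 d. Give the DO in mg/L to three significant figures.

k_1 L₀/(k_r−k_1) = 0.287×26.0/(1.28−0.287) = 7.462/0.9930 = 7.515 mg/L.
e^(−k_1 t) = e^(−0.287×0.4710) = 0.8736; e^(−k_r t) = e^(−1.28×0.4710) = 0.5472.
D = 7.515 × (0.8736 − 0.5472) + 0.540 × 0.5472 = 2.452 + 0.2955 = 2.748 mg/L.
DO = C_s − D = 11.5 − 2.748 = 8.752 mg/L.

DO ≈ 8.75 mg/L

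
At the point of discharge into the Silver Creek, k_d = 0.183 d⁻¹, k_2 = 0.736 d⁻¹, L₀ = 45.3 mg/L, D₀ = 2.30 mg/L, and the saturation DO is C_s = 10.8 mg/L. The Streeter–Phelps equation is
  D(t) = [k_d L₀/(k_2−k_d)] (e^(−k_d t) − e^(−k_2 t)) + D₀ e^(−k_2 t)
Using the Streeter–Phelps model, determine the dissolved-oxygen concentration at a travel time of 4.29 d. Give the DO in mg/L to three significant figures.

k_d L₀/(k_2−k_d) = 0.183×45.3/(0.736−0.183) = 8.290/0.5530 = 14.99 mg/L.
e^(−k_d t) = e^(−0.183×4.290) = 0.4561; e^(−k_2 t) = e^(−0.736×4.290) = 0.04253.
D = 14.99 × (0.4561 − 0.04253) + 2.30 × 0.04253 = 6.199 + 0.09783 = 6.297 mg/L.
DO = C_s − D = 10.8 − 6.297 = 4.503 mg/L.

DO ≈ 4.50 mg/L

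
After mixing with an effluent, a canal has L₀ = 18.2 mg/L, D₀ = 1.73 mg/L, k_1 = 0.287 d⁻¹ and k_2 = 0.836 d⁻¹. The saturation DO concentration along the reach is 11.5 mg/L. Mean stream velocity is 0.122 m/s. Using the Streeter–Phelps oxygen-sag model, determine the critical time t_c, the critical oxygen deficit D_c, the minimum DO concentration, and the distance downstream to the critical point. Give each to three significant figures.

t_c ≈ 1.58 d; D_c ≈ 3.97 mg/L; min DO ≈ 7.53 mg/L; x_c ≈ 16.7 km

With k_2/k_1 = 2.913 and 1 − D₀(k_2−k_1)/(k_1 L₀) = 0.8182,
t_c = ln(2.913 × 0.8182) / (0.836 − 0.287) = ln(2.383) / 0.5490 = 0.8685/0.5490 = 1.582 d.
L(t_c) = L₀ e^(−k_1 t_c) = 18.2 × 0.6351 = 11.56 mg/L, and at the critical point k_2 D_c = k_1 L, so D_c = (0.287/0.836) × 11.56 = 3.968 mg/L.
Minimum DO = C_s − D_c = 11.5 − 3.968 = 7.532 mg/L.
x_c = v t_c = 0.122 m/s × 1.582 d × 86400 s/d = 16670 m ≈ 16.7 km.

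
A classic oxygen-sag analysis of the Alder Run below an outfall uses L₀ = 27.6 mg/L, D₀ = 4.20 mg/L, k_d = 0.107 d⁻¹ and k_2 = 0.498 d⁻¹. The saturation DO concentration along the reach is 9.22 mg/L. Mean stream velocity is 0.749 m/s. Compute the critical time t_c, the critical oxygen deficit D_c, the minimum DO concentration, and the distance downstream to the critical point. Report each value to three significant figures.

t_c ≈ 1.86 d; D_c ≈ 4.86 mg/L; min DO ≈ 4.36 mg/L; x_c ≈ 120 km

t_c = [1/(k_2−k_d)] ln[(k_2/k_d)(1 − D₀(k_2−k_d)/(k_d L₀))]
= [1/(0.498−0.107)] ln[(0.498/0.107)(1 − 4.20×0.3910/(0.107×27.6))]
= (1/0.3910) ln[4.654 × 0.4439] = 2.558 × ln(2.066) = 2.558 × 0.7257 = 1.856 d.
D_c = (k_d/k_2) L₀ e^(−k_d t_c) = (0.107/0.498) × 27.6 × e^(−0.107×1.856) = 0.2149 × 27.6 × 0.8199 = 4.862 mg/L.
Minimum DO = C_s − D_c = 9.22 − 4.862 = 4.358 mg/L.
x_c = v t_c = 0.749 m/s × 1.856 d × 86400 s/d = 120100 m ≈ 120 km.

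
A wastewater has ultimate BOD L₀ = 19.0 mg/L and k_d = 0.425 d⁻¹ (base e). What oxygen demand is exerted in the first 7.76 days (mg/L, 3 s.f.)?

y ≈ 18.3 mg/L

y_t = L₀(1 − e^(−k_d t)) = 19.0 × (1 − e^(−0.425×7.76))
= 19.0 × (1 − 0.03696) = 19.0 × 0.9630 = 18.30 mg/L.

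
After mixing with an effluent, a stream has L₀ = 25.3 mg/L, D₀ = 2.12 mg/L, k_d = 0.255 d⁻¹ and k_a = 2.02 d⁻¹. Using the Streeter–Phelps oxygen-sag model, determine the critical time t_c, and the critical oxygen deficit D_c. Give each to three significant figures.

With k_a/k_d = 7.922 and 1 − D₀(k_a−k_d)/(k_d L₀) = 0.4200,
t_c = ln(7.922 × 0.4200) / (2.02 − 0.255) = ln(3.327) / 1.765 = 1.202/1.765 = 0.6811 d.
D_c = (k_d/k_a) L₀ e^(−k_d t_c) = (0.255/2.02) × 25.3 × e^(−0.255×0.6811) = 0.1262 × 25.3 × 0.8406 = 2.685 mg/L.

t_c ≈ 0.681 d; D_c ≈ 2.68 mg/L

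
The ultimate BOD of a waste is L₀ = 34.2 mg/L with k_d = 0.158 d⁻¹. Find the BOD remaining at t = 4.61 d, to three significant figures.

L ≈ 16.5 mg/L

L_t = L₀ e^(−k_d t) = 34.2 × e^(−0.158×4.61) = 34.2 × 0.4827 = 16.51 mg/L.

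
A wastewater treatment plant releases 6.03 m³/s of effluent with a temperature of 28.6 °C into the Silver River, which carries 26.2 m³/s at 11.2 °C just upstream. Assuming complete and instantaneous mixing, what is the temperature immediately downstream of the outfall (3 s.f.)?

Flow-weighted mixing: C = (Q_r C_r + Q_w C_w)/(Q_r + Q_w)
= (26.2×11.2 + 6.03×28.6)/(26.2 + 6.03) = 465.9/32.23 = 14.46 °C.

14.5 °C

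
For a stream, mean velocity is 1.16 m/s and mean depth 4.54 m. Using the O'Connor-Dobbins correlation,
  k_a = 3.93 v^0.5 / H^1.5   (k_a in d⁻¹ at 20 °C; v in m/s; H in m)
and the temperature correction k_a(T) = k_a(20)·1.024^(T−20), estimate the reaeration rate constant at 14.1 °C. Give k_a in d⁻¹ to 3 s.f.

k_a ≈ 0.380 d⁻¹

k_a(20) = 3.93 × 1.16^0.5 / 4.54^1.5 = 3.93 × 1.077 / 9.674 = 0.4376 d⁻¹.
k_a(14.1) = 0.4376 × 1.024^(14.1−20) = 0.4376 × 0.8694 = 0.3804 d⁻¹.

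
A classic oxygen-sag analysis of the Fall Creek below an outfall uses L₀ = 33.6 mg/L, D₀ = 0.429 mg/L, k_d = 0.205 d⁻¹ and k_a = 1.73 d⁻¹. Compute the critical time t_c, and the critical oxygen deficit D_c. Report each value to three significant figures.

t_c = [1/(k_a−k_d)] ln[(k_a/k_d)(1 − D₀(k_a−k_d)/(k_d L₀))]
= [1/(1.73−0.205)] ln[(1.73/0.205)(1 − 0.429×1.525/(0.205×33.6))]
= (1/1.525) ln[8.439 × 0.9050] = 0.6557 × ln(7.637) = 0.6557 × 2.033 = 1.333 d.
D_c = (k_d/k_a) L₀ e^(−k_d t_c) = (0.205/1.73) × 33.6 × e^(−0.205×1.333) = 0.1185 × 33.6 × 0.7609 = 3.029 mg/L.

t_c ≈ 1.33 d; D_c ≈ 3.03 mg/L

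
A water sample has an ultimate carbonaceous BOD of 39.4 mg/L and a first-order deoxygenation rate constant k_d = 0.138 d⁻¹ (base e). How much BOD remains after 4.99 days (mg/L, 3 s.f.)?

L ≈ 19.8 mg/L

L_t = L₀ e^(−k_d t) = 39.4 × e^(−0.138×4.99) = 39.4 × 0.5023 = 19.79 mg/L.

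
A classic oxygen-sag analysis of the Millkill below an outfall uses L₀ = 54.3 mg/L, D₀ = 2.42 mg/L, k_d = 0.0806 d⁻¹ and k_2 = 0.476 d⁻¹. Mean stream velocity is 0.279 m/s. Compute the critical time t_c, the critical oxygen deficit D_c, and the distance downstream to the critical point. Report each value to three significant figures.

t_c ≈ 3.87 d; D_c ≈ 6.73 mg/L; x_c ≈ 93.2 km

t_c = [1/(k_2−k_d)] ln[(k_2/k_d)(1 − D₀(k_2−k_d)/(k_d L₀))]
= [1/(0.476−0.0806)] ln[(0.476/0.0806)(1 − 2.42×0.3954/(0.0806×54.3))]
= (1/0.3954) ln[5.906 × 0.7814] = 2.529 × ln(4.615) = 2.529 × 1.529 = 3.867 d.
D_c = (k_d/k_2) L₀ e^(−k_d t_c) = (0.0806/0.476) × 54.3 × e^(−0.0806×3.867) = 0.1693 × 54.3 × 0.7322 = 6.732 mg/L.
x_c = v t_c = 0.279 m/s × 3.867 d × 86400 s/d = 93230 m ≈ 93.2 km.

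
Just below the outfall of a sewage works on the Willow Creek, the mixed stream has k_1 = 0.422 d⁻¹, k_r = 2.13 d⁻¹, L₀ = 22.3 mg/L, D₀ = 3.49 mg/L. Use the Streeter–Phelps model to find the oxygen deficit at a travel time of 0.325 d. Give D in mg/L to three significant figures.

k_1 L₀/(k_r−k_1) = 0.422×22.3/(2.13−0.422) = 9.411/1.708 = 5.510 mg/L.
e^(−k_1 t) = e^(−0.422×0.3250) = 0.8718; e^(−k_r t) = e^(−2.13×0.3250) = 0.5004.
D = 5.510 × (0.8718 − 0.5004) + 3.49 × 0.5004 = 2.046 + 1.747 = 3.793 mg/L.

D ≈ 3.79 mg/L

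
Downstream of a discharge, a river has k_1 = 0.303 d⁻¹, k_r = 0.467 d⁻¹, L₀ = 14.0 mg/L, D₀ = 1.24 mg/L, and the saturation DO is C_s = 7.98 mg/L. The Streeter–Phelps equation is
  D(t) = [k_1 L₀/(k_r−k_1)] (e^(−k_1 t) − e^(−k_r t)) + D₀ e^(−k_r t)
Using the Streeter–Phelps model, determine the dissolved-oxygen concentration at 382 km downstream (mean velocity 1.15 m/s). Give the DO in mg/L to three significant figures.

Travel time t = x/v = 382 km / (1.15 m/s) = 382000 m / 1.15 m/s = 332200 s = 3.845 d.
k_1 L₀/(k_r−k_1) = 0.303×14.0/(0.467−0.303) = 4.242/0.1640 = 25.87 mg/L.
e^(−k_1 t) = e^(−0.303×3.845) = 0.3119; e^(−k_r t) = e^(−0.467×3.845) = 0.1661.
D = 25.87 × (0.3119 − 0.1661) + 1.24 × 0.1661 = 3.774 + 0.2059 = 3.980 mg/L.
DO = C_s − D = 7.98 − 3.980 = 4.000 mg/L.

DO ≈ 4.00 mg/L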